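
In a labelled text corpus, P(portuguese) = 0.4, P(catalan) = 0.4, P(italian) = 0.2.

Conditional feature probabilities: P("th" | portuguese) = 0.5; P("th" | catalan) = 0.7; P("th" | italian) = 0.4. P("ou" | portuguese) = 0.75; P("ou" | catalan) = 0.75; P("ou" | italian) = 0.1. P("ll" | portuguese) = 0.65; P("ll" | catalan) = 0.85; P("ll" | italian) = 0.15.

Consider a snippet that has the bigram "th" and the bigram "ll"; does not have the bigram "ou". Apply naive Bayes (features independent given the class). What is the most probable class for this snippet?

portuguese: 0.4 × 0.5 × (1−0.75) × 0.65 = 0.0325
catalan: 0.4 × 0.7 × (1−0.75) × 0.85 = 0.0595
italian: 0.2 × 0.4 × (1−0.1) × 0.15 = 0.0108
Highest score → catalan.

catalan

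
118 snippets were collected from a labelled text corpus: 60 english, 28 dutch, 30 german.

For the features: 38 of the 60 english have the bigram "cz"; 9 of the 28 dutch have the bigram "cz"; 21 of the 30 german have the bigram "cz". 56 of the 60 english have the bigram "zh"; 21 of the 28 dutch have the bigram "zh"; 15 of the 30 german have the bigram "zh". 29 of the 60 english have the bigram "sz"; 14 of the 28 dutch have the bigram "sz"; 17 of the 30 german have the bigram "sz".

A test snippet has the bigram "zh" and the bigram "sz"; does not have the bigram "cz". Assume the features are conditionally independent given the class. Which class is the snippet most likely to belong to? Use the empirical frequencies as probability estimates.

english: (60/118) × (22/60) × (56/60) × (29/60) ≈ 0.0841055
dutch: (28/118) × (19/28) × (21/28) × (14/28) ≈ 0.0603814
german: (30/118) × (9/30) × (15/30) × (17/30) ≈ 0.0216102
Highest score → english.

english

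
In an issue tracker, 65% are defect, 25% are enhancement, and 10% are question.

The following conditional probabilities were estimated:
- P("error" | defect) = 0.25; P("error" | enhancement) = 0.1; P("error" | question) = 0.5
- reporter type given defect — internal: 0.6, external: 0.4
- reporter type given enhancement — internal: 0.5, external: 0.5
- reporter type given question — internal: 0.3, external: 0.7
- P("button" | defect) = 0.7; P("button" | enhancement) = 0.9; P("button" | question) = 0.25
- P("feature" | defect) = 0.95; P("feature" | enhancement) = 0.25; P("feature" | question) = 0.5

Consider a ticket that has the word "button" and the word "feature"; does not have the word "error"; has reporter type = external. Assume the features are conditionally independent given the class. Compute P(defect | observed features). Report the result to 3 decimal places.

0.814

defect: 0.65 × (1−0.25) × 0.4 × 0.7 × 0.95 = 0.129675
enhancement: 0.25 × (1−0.1) × 0.5 × 0.9 × 0.25 = 0.0253125
question: 0.1 × (1−0.5) × 0.7 × 0.25 × 0.5 = 0.004375
P(defect | x) = 0.129675 / 0.1593625 ≈ 0.814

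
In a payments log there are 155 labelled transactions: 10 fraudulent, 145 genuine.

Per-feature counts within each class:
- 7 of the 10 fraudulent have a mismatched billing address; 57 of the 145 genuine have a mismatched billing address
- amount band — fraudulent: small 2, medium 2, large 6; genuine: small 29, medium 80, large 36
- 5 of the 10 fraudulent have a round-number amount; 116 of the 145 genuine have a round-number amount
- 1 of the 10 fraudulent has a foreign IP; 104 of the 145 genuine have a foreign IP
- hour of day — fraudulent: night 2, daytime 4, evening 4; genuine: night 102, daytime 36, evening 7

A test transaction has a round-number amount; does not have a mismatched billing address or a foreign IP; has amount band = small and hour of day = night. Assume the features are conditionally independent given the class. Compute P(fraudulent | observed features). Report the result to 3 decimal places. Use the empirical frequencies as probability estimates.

0.019

fraudulent: (10/155) × (3/10) × (2/10) × (5/10) × (9/10) × (2/10) ≈ 0.000348387
genuine: (145/155) × (88/145) × (29/145) × (116/145) × (41/145) × (102/145) ≈ 0.0180684
P(fraudulent | x) = 0.000348387 / 0.018416787 ≈ 0.019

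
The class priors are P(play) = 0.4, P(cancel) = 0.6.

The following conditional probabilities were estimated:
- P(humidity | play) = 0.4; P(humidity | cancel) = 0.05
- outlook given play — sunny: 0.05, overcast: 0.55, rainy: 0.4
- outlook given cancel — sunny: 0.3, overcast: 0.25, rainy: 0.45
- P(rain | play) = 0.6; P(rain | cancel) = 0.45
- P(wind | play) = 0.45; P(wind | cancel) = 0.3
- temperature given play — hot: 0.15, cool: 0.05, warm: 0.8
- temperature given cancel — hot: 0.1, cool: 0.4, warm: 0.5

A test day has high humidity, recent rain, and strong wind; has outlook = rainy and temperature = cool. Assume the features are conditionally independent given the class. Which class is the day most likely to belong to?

play: 0.4 × 0.4 × 0.4 × 0.6 × 0.45 × 0.05 = 0.000864
cancel: 0.6 × 0.05 × 0.45 × 0.45 × 0.3 × 0.4 = 0.000729
Highest score → play.

play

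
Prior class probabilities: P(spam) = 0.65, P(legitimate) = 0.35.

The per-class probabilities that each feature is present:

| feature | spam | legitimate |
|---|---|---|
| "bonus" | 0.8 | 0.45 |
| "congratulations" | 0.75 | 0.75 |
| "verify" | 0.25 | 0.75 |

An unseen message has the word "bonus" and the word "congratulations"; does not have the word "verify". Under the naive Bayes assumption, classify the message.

spam: 0.65 × 0.8 × 0.75 × (1−0.25) = 0.2925
legitimate: 0.35 × 0.45 × 0.75 × (1−0.75) = 0.02953125
Highest score → spam.

spam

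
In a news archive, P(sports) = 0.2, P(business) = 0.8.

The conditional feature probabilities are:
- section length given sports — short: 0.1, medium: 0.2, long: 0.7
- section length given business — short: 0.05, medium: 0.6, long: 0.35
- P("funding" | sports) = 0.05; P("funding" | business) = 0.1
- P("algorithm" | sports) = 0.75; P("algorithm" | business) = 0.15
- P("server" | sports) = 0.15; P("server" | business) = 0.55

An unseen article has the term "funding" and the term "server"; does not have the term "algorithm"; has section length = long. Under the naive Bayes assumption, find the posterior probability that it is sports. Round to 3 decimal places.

0.020

sports: 0.2 × 0.7 × 0.05 × (1−0.75) × 0.15 = 0.0002625
business: 0.8 × 0.35 × 0.1 × (1−0.15) × 0.55 = 0.01309
P(sports | x) = 0.0002625 / 0.0133525 ≈ 0.020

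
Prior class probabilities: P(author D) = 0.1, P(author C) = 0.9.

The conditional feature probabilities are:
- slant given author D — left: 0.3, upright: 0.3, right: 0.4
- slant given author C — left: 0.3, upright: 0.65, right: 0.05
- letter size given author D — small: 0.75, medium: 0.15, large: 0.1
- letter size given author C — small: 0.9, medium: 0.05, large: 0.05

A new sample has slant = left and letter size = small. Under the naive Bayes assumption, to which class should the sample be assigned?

author D: 0.1 × 0.3 × 0.75 = 0.0225
author C: 0.9 × 0.3 × 0.9 = 0.243
Highest score → author C.

author C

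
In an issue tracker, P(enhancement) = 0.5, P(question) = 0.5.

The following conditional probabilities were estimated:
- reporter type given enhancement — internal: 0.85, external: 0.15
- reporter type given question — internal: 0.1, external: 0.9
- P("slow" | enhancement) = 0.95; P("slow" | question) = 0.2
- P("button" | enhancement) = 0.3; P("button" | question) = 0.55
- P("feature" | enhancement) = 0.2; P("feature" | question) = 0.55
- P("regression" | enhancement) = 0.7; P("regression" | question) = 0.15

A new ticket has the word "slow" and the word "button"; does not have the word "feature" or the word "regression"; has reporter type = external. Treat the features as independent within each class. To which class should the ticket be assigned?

question

enhancement: 0.5 × 0.15 × 0.95 × 0.3 × (1−0.2) × (1−0.7) = 0.00513
question: 0.5 × 0.9 × 0.2 × 0.55 × (1−0.55) × (1−0.15) = 0.01893375
Highest score → question.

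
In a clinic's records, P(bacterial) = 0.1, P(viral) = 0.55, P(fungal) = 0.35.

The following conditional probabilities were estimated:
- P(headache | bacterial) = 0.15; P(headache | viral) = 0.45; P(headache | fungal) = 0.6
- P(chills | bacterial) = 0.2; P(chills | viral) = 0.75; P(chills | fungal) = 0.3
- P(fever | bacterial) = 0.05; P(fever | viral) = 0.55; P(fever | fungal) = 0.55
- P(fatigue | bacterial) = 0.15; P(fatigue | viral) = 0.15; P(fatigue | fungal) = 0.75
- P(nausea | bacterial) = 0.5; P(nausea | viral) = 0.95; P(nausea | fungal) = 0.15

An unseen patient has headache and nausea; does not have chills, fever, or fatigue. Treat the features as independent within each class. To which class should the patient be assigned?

bacterial: 0.1 × 0.15 × (1−0.2) × (1−0.05) × (1−0.15) × 0.5 = 0.004845
viral: 0.55 × 0.45 × (1−0.75) × (1−0.55) × (1−0.15) × 0.95 = 0.022483828125
fungal: 0.35 × 0.6 × (1−0.3) × (1−0.55) × (1−0.75) × 0.15 = 0.002480625
Highest score → viral.

viral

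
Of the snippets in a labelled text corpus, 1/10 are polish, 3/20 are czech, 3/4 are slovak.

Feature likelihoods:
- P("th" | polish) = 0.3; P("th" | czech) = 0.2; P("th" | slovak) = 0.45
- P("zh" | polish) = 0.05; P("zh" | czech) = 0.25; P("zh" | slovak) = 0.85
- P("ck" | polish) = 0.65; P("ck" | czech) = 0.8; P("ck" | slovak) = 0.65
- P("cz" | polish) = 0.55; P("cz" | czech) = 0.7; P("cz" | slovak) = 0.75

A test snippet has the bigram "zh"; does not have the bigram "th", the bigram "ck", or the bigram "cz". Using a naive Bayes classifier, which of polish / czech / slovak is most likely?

slovak

polish: 0.1 × (1−0.3) × 0.05 × (1−0.65) × (1−0.55) = 0.00055125
czech: 0.15 × (1−0.2) × 0.25 × (1−0.8) × (1−0.7) = 0.0018
slovak: 0.75 × (1−0.45) × 0.85 × (1−0.65) × (1−0.75) = 0.0306796875
Highest score → slovak.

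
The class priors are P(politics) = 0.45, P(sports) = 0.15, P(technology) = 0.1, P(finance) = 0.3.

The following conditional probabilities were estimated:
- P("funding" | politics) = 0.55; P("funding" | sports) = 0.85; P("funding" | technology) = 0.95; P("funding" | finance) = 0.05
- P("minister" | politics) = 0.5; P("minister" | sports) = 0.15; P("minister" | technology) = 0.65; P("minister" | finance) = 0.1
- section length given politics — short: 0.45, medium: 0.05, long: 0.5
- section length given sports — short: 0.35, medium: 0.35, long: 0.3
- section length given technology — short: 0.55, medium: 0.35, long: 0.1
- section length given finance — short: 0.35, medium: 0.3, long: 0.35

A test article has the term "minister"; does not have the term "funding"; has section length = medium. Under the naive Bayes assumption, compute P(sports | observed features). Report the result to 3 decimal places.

0.074

politics: 0.45 × (1−0.55) × 0.5 × 0.05 = 0.0050625
sports: 0.15 × (1−0.85) × 0.15 × 0.35 = 0.00118125
technology: 0.1 × (1−0.95) × 0.65 × 0.35 = 0.0011375
finance: 0.3 × (1−0.05) × 0.1 × 0.3 = 0.00855
P(sports | x) = 0.00118125 / 0.01593125 ≈ 0.074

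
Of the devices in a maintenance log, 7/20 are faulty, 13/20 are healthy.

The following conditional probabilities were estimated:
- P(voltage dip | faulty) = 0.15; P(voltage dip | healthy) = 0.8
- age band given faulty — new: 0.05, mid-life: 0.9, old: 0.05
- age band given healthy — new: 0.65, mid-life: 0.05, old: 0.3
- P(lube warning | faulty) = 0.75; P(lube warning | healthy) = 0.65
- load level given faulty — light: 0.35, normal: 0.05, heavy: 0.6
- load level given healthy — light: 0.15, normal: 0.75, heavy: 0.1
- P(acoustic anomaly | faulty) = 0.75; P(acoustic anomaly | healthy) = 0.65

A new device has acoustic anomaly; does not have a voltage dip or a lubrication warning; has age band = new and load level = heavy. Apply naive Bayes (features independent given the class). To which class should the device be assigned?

faulty: 0.35 × (1−0.15) × 0.05 × (1−0.75) × 0.6 × 0.75 = 0.0016734375
healthy: 0.65 × (1−0.8) × 0.65 × (1−0.65) × 0.1 × 0.65 = 0.001922375
Highest score → healthy.

healthy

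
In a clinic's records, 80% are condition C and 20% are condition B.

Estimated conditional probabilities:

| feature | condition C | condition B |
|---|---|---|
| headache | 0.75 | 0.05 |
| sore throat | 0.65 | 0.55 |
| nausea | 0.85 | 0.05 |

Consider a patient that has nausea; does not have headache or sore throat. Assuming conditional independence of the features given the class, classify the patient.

condition C

condition C: 0.8 × (1−0.75) × (1−0.65) × 0.85 = 0.0595
condition B: 0.2 × (1−0.05) × (1−0.55) × 0.05 = 0.004275
Highest score → condition C.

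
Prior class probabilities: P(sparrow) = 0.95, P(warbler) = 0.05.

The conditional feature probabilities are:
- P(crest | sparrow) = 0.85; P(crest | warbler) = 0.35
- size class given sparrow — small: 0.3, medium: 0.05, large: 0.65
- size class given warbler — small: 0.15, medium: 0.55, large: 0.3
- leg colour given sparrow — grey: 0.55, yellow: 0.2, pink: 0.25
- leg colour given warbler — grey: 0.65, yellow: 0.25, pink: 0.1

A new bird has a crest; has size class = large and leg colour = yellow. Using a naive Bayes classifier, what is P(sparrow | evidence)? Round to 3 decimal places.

0.988

sparrow: 0.95 × 0.85 × 0.65 × 0.2 = 0.104975
warbler: 0.05 × 0.35 × 0.3 × 0.25 = 0.0013125
P(sparrow | x) = 0.104975 / 0.1062875 ≈ 0.988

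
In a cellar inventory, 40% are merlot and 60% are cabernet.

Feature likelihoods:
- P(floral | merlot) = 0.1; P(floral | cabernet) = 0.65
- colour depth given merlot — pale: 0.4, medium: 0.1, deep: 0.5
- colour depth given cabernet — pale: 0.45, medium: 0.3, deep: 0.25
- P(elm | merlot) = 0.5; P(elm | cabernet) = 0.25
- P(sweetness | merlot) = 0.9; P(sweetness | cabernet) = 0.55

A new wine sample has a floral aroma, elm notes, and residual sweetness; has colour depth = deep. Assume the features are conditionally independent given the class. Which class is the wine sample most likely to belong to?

cabernet

merlot: 0.4 × 0.1 × 0.5 × 0.5 × 0.9 = 0.009
cabernet: 0.6 × 0.65 × 0.25 × 0.25 × 0.55 = 0.01340625
Highest score → cabernet.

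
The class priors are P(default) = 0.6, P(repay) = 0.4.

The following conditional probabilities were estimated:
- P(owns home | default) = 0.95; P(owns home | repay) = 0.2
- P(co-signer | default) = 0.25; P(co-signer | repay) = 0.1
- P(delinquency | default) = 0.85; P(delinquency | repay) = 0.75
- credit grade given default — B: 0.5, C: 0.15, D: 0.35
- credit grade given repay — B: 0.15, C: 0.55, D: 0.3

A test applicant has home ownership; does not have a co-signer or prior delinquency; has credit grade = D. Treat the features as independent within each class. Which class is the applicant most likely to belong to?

default

default: 0.6 × 0.95 × (1−0.25) × (1−0.85) × 0.35 = 0.02244375
repay: 0.4 × 0.2 × (1−0.1) × (1−0.75) × 0.3 = 0.0054
Highest score → default.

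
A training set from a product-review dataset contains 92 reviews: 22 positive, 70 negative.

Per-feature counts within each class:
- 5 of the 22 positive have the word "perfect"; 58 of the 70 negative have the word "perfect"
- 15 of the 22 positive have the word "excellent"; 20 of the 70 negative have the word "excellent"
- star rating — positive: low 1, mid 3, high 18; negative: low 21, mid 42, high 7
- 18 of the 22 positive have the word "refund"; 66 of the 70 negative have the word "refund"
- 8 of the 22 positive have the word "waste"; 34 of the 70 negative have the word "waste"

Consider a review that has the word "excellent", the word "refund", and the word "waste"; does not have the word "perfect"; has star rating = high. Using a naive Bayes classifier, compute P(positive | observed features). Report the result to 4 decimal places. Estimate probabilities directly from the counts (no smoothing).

positive: (22/92) × (17/22) × (15/22) × (18/22) × (18/22) × (8/22) ≈ 0.0306688
negative: (70/92) × (12/70) × (20/70) × (7/70) × (66/70) × (34/70) ≈ 0.00170668
P(positive | x) = 0.0306688 / 0.03237548 ≈ 0.9473

0.9473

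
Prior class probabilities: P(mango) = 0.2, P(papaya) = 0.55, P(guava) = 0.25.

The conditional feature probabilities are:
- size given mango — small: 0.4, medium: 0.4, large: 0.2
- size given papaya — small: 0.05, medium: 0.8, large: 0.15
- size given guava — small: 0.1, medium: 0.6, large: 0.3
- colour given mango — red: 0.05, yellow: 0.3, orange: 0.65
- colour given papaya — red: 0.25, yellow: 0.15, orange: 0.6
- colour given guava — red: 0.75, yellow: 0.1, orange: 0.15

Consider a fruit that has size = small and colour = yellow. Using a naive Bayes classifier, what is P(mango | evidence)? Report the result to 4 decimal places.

mango: 0.2 × 0.4 × 0.3 = 0.024
papaya: 0.55 × 0.05 × 0.15 = 0.004125
guava: 0.25 × 0.1 × 0.1 = 0.0025
P(mango | x) = 0.024 / 0.030625 ≈ 0.7837

0.7837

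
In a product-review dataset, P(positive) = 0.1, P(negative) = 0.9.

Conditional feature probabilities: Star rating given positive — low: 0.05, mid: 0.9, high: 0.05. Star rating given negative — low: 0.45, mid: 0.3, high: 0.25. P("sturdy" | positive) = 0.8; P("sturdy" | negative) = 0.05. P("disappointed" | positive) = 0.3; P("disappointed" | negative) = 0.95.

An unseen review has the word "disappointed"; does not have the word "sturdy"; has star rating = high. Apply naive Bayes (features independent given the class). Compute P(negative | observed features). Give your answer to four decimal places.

0.9985

positive: 0.1 × 0.05 × (1−0.8) × 0.3 = 0.0003
negative: 0.9 × 0.25 × (1−0.05) × 0.95 = 0.2030625
P(negative | x) = 0.2030625 / 0.2033625 ≈ 0.9985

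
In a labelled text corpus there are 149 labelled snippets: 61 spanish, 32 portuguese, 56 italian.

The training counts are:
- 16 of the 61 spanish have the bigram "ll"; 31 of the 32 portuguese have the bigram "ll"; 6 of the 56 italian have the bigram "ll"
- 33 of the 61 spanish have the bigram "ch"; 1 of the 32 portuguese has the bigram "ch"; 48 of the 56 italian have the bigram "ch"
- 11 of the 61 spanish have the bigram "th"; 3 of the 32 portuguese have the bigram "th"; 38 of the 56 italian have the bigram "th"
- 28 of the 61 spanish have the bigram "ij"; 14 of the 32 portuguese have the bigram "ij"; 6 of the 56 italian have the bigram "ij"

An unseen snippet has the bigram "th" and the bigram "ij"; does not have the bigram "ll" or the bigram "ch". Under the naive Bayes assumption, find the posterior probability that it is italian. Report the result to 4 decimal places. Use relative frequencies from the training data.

spanish: (61/149) × (45/61) × (28/61) × (11/61) × (28/61) ≈ 0.0114748
portuguese: (32/149) × (1/32) × (31/32) × (3/32) × (14/32) ≈ 0.00026667
italian: (56/149) × (50/56) × (8/56) × (38/56) × (6/56) ≈ 0.00348533
P(italian | x) = 0.00348533 / 0.0152268 ≈ 0.2289

0.2289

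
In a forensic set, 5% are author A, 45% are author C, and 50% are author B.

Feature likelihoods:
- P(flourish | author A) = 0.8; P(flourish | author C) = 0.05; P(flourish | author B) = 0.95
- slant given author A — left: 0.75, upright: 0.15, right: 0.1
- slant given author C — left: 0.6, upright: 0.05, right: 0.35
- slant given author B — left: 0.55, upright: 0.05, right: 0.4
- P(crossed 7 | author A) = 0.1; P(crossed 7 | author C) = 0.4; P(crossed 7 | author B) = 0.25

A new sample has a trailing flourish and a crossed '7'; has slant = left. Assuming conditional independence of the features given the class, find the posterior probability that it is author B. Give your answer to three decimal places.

author A: 0.05 × 0.8 × 0.75 × 0.1 = 0.003
author C: 0.45 × 0.05 × 0.6 × 0.4 = 0.0054
author B: 0.5 × 0.95 × 0.55 × 0.25 = 0.0653125
P(author B | x) = 0.0653125 / 0.0737125 ≈ 0.886

0.886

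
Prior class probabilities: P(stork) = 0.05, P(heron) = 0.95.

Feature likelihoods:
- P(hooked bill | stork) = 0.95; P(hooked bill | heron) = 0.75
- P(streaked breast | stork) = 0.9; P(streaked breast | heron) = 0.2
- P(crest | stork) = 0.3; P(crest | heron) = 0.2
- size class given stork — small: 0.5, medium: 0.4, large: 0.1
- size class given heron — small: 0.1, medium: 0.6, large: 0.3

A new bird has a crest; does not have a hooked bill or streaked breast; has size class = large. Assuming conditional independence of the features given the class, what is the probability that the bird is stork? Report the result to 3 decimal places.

stork: 0.05 × (1−0.95) × (1−0.9) × 0.3 × 0.1 = 0.0000075
heron: 0.95 × (1−0.75) × (1−0.2) × 0.2 × 0.3 = 0.0114
P(stork | x) = 0.0000075 / 0.0114075 ≈ 0.001

0.001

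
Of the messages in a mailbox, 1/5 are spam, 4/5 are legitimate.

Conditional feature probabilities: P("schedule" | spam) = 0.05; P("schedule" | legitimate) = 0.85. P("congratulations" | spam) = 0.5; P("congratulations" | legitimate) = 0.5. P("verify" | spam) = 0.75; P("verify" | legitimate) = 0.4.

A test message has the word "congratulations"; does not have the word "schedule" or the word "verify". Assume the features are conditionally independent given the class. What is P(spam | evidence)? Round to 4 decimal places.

0.3975

spam: 0.2 × (1−0.05) × 0.5 × (1−0.75) = 0.02375
legitimate: 0.8 × (1−0.85) × 0.5 × (1−0.4) = 0.036
P(spam | x) = 0.02375 / 0.05975 ≈ 0.3975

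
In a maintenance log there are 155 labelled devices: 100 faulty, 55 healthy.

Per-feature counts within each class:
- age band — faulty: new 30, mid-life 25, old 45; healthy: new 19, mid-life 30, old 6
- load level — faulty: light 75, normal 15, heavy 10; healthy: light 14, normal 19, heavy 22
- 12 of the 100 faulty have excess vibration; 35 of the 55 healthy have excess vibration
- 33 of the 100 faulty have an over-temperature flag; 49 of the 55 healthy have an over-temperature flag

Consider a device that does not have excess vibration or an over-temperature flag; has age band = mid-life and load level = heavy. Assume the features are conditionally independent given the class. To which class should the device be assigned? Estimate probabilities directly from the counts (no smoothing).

faulty: (100/155) × (25/100) × (10/100) × (88/100) × (67/100) ≈ 0.00950968
healthy: (55/155) × (30/55) × (22/55) × (20/55) × (6/55) ≈ 0.00307118
Highest score → faulty.

faulty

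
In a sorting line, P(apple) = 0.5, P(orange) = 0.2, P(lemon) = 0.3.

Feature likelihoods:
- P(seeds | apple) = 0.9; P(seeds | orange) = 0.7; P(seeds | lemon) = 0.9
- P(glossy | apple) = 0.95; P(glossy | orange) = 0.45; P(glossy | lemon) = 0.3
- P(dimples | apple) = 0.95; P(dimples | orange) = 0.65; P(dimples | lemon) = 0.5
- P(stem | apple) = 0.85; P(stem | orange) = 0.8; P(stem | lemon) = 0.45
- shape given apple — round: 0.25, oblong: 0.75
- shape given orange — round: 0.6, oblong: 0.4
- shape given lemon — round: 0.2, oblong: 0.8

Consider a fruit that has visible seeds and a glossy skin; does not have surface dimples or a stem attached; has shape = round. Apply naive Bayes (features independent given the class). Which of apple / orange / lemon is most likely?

apple: 0.5 × 0.9 × 0.95 × (1−0.95) × (1−0.85) × 0.25 = 0.0008015625
orange: 0.2 × 0.7 × 0.45 × (1−0.65) × (1−0.8) × 0.6 = 0.002646
lemon: 0.3 × 0.9 × 0.3 × (1−0.5) × (1−0.45) × 0.2 = 0.004455
Highest score → lemon.

lemon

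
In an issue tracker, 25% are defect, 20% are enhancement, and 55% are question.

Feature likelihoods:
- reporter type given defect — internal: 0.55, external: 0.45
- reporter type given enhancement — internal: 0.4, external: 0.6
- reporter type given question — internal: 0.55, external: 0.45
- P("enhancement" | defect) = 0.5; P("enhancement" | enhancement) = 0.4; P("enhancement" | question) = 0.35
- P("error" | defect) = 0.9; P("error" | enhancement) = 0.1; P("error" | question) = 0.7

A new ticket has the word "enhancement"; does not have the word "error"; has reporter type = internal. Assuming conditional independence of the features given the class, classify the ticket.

question

defect: 0.25 × 0.55 × 0.5 × (1−0.9) = 0.006875
enhancement: 0.2 × 0.4 × 0.4 × (1−0.1) = 0.0288
question: 0.55 × 0.55 × 0.35 × (1−0.7) = 0.0317625
Highest score → question.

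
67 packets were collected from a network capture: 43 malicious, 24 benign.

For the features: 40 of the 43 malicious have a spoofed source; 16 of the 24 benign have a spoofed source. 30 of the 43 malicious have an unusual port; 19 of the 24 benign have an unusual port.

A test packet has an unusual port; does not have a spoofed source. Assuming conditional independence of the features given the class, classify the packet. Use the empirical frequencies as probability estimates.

malicious: (43/67) × (3/43) × (30/43) ≈ 0.0312392
benign: (24/67) × (8/24) × (19/24) ≈ 0.0945274
Highest score → benign.

benign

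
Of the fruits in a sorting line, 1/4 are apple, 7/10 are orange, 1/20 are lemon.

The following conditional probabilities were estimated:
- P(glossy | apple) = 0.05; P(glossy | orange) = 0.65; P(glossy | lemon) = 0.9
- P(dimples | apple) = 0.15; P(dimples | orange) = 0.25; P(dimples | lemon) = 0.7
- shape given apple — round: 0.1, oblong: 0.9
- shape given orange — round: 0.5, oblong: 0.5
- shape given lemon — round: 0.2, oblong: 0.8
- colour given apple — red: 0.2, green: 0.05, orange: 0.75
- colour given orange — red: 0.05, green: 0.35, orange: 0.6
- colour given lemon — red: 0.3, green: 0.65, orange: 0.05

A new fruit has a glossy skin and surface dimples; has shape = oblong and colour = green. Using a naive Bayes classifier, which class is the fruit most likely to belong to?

apple: 0.25 × 0.05 × 0.15 × 0.9 × 0.05 = 0.000084375
orange: 0.7 × 0.65 × 0.25 × 0.5 × 0.35 = 0.01990625
lemon: 0.05 × 0.9 × 0.7 × 0.8 × 0.65 = 0.01638
Highest score → orange.

orange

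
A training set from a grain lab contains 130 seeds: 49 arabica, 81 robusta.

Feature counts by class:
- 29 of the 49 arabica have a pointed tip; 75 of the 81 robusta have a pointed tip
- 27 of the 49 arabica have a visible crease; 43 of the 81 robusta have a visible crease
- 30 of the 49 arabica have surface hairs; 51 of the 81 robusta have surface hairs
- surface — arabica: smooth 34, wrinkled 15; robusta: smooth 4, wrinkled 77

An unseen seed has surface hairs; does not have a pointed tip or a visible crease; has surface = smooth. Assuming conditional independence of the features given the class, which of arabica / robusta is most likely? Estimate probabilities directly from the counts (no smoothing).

arabica

arabica: (49/130) × (20/49) × (22/49) × (30/49) × (34/49) ≈ 0.0293441
robusta: (81/130) × (6/81) × (38/81) × (51/81) × (4/81) ≈ 0.000673235
Highest score → arabica.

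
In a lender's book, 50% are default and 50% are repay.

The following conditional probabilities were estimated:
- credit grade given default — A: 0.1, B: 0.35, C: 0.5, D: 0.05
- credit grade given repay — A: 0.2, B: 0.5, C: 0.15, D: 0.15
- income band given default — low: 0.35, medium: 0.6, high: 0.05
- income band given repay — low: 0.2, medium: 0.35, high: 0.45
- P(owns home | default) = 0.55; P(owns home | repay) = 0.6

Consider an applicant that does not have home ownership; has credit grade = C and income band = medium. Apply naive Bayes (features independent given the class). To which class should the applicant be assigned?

default: 0.5 × 0.5 × 0.6 × (1−0.55) = 0.0675
repay: 0.5 × 0.15 × 0.35 × (1−0.6) = 0.0105
Highest score → default.

default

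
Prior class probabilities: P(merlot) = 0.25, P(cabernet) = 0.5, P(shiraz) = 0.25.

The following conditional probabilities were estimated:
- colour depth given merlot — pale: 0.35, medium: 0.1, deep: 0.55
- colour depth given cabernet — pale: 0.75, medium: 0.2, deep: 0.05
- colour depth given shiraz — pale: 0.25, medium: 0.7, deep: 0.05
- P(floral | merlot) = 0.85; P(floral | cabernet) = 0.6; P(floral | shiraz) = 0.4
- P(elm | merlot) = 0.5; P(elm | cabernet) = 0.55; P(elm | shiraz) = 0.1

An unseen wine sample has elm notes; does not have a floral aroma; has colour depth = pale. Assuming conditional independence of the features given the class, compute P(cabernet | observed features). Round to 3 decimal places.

merlot: 0.25 × 0.35 × (1−0.85) × 0.5 = 0.0065625
cabernet: 0.5 × 0.75 × (1−0.6) × 0.55 = 0.0825
shiraz: 0.25 × 0.25 × (1−0.4) × 0.1 = 0.00375
P(cabernet | x) = 0.0825 / 0.0928125 ≈ 0.889

0.889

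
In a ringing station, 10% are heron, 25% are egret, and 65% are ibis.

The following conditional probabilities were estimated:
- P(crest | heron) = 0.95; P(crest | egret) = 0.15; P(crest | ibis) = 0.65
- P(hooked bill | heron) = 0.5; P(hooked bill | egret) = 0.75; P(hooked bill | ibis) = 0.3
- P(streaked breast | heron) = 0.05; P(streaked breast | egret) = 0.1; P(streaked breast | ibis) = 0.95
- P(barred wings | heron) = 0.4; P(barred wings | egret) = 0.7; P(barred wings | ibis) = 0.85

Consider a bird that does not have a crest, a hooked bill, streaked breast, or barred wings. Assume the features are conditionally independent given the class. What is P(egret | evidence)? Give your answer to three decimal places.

0.846

heron: 0.1 × (1−0.95) × (1−0.5) × (1−0.05) × (1−0.4) = 0.001425
egret: 0.25 × (1−0.15) × (1−0.75) × (1−0.1) × (1−0.7) = 0.01434375
ibis: 0.65 × (1−0.65) × (1−0.3) × (1−0.95) × (1−0.85) = 0.001194375
P(egret | x) = 0.01434375 / 0.016963125 ≈ 0.846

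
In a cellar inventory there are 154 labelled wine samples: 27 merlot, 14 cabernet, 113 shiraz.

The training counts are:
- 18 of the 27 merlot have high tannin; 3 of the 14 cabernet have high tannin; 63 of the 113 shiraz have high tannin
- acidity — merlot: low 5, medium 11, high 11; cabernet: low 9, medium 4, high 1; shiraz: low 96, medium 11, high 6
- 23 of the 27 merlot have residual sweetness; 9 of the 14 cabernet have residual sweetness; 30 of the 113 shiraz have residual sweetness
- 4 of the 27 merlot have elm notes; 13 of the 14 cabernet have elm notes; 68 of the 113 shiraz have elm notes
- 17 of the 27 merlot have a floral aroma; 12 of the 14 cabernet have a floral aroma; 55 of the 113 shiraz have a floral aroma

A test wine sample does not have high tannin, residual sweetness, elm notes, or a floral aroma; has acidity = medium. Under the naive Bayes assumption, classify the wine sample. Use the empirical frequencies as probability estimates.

merlot: (27/154) × (9/27) × (11/27) × (4/27) × (23/27) × (10/27) ≈ 0.00111288
cabernet: (14/154) × (11/14) × (4/14) × (5/14) × (1/14) × (2/14) ≈ 0.0000743738
shiraz: (113/154) × (50/113) × (11/113) × (83/113) × (45/113) × (58/113) ≈ 0.00474512
Highest score → shiraz.

shiraz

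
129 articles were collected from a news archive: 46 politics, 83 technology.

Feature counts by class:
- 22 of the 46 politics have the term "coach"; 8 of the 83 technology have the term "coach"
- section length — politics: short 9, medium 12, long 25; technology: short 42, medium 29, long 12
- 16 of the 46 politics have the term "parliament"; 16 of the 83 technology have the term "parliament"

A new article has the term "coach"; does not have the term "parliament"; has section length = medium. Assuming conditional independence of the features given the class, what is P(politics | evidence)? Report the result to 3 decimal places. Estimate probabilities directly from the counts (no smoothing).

0.624

politics: (46/129) × (22/46) × (12/46) × (30/46) ≈ 0.0290148
technology: (83/129) × (8/83) × (29/83) × (67/83) ≈ 0.0174911
P(politics | x) = 0.0290148 / 0.0465059 ≈ 0.624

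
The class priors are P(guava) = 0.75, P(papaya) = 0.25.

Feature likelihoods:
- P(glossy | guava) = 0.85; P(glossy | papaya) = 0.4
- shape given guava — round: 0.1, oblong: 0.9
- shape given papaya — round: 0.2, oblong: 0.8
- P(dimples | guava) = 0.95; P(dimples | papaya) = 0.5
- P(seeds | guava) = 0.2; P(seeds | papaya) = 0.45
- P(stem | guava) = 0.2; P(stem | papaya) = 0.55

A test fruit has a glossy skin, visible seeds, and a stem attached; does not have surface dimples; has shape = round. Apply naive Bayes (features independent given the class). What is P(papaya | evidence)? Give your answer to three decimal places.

guava: 0.75 × 0.85 × 0.1 × (1−0.95) × 0.2 × 0.2 = 0.0001275
papaya: 0.25 × 0.4 × 0.2 × (1−0.5) × 0.45 × 0.55 = 0.002475
P(papaya | x) = 0.002475 / 0.0026025 ≈ 0.951

0.951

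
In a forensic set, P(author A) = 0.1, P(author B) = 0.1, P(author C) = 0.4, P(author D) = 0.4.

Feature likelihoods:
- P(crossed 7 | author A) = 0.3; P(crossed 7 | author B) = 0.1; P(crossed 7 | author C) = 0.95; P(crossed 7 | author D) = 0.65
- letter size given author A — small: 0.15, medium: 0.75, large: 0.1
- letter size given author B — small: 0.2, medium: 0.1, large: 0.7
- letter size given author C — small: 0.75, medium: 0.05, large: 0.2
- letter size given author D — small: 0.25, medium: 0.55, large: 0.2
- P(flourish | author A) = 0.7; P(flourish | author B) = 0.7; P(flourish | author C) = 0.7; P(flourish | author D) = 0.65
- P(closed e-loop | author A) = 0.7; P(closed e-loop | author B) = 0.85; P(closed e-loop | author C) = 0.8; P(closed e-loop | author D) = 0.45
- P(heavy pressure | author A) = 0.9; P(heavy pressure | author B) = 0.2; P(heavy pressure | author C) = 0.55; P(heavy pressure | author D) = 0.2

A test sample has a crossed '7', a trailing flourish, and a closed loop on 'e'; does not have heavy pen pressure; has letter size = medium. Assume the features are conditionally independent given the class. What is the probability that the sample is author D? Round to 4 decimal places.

author A: 0.1 × 0.3 × 0.75 × 0.7 × 0.7 × (1−0.9) = 0.0011025
author B: 0.1 × 0.1 × 0.1 × 0.7 × 0.85 × (1−0.2) = 0.000476
author C: 0.4 × 0.95 × 0.05 × 0.7 × 0.8 × (1−0.55) = 0.004788
author D: 0.4 × 0.65 × 0.55 × 0.65 × 0.45 × (1−0.2) = 0.033462
P(author D | x) = 0.033462 / 0.0398285 ≈ 0.8402

0.8402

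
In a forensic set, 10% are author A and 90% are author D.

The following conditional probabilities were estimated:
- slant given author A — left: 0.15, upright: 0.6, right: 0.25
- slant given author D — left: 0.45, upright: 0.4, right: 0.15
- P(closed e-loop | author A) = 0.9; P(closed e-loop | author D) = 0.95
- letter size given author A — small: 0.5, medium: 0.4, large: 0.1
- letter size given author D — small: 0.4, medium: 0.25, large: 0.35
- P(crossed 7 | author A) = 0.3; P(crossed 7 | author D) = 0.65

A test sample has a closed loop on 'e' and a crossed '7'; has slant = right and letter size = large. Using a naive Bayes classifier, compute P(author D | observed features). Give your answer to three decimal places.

author A: 0.1 × 0.25 × 0.9 × 0.1 × 0.3 = 0.000675
author D: 0.9 × 0.15 × 0.95 × 0.35 × 0.65 = 0.029176875
P(author D | x) = 0.029176875 / 0.029851875 ≈ 0.977

0.977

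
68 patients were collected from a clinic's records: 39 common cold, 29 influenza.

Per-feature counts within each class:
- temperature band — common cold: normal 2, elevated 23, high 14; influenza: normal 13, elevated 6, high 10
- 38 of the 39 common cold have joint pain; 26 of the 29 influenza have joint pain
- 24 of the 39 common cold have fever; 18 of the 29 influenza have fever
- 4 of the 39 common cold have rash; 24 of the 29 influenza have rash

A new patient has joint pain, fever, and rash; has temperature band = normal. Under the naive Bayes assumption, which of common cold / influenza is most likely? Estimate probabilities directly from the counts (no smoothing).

common cold: (39/68) × (2/39) × (38/39) × (24/39) × (4/39) ≈ 0.00180876
influenza: (29/68) × (13/29) × (26/29) × (18/29) × (24/29) ≈ 0.0880435
Highest score → influenza.

influenza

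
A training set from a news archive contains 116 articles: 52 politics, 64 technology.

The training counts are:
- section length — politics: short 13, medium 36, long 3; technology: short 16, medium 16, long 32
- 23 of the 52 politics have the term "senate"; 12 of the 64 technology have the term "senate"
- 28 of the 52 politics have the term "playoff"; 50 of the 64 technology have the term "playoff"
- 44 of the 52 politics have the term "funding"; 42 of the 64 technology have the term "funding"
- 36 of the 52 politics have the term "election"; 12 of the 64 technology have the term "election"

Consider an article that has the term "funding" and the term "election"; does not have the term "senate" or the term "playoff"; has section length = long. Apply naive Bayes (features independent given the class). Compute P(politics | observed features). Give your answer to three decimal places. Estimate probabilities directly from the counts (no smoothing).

0.393

politics: (52/116) × (3/52) × (29/52) × (24/52) × (44/52) × (36/52) ≈ 0.00389955
technology: (64/116) × (32/64) × (52/64) × (14/64) × (42/64) × (12/64) ≈ 0.00603301
P(politics | x) = 0.00389955 / 0.00993256 ≈ 0.393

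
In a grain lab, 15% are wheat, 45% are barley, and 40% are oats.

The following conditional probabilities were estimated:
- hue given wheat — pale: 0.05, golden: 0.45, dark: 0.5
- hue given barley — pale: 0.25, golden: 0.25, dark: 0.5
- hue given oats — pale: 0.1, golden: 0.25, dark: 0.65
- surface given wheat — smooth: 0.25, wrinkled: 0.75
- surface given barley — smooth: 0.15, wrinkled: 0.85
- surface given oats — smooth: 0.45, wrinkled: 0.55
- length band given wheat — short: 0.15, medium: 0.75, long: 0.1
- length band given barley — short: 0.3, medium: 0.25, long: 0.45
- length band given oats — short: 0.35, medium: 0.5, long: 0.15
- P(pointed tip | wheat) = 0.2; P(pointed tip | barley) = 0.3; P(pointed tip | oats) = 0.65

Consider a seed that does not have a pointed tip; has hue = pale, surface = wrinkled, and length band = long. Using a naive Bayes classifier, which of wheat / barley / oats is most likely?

barley

wheat: 0.15 × 0.05 × 0.75 × 0.1 × (1−0.2) = 0.00045
barley: 0.45 × 0.25 × 0.85 × 0.45 × (1−0.3) = 0.030121875
oats: 0.4 × 0.1 × 0.55 × 0.15 × (1−0.65) = 0.001155
Highest score → barley.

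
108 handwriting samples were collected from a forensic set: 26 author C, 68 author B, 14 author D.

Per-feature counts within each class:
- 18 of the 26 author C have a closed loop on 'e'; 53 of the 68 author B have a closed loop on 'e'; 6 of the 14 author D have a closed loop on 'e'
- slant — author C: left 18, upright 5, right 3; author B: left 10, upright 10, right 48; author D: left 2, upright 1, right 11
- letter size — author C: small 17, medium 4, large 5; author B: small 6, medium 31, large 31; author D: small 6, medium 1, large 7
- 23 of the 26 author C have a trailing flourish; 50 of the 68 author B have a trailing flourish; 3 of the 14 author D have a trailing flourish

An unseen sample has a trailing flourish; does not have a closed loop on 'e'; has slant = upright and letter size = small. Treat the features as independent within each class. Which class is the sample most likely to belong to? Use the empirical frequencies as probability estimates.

author C

author C: (26/108) × (8/26) × (5/26) × (17/26) × (23/26) ≈ 0.00823935
author B: (68/108) × (15/68) × (10/68) × (6/68) × (50/68) ≈ 0.00132514
author D: (14/108) × (8/14) × (1/14) × (6/14) × (3/14) ≈ 0.000485909
Highest score → author C.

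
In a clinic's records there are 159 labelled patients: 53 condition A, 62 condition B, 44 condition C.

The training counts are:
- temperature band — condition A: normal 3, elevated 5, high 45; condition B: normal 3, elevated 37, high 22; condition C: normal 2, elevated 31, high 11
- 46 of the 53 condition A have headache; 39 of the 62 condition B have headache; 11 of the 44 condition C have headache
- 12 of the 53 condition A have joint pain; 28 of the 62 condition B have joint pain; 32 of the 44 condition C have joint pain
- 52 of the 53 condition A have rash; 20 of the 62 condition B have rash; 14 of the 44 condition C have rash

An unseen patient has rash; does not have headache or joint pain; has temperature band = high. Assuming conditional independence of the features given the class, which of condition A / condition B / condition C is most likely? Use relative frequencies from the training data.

condition A: (53/159) × (45/53) × (7/53) × (41/53) × (52/53) ≈ 0.0283709
condition B: (62/159) × (22/62) × (23/62) × (34/62) × (20/62) ≈ 0.00908003
condition C: (44/159) × (11/44) × (33/44) × (12/44) × (14/44) ≈ 0.00450257
Highest score → condition A.

condition A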